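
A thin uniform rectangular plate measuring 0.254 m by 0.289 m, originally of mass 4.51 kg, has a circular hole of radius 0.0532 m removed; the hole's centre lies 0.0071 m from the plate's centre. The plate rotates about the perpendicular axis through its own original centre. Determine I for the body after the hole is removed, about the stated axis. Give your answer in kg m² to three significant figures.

0.0548

Unpierced body about its centre: I₀ = (1/12)M(a²+b²) = (1/12)(4.51)[(0.254)² + (0.289)²] = 0.055637 kg m².
The removed disk has mass m = M·πr²/(ab) = (4.51)·π(0.0532)²/(0.254·0.289) = 0.54628 kg (same uniform areal density).
Its moment of inertia about the rotation axis (parallel-axis theorem): I_hole = (1/2)mr² + md² = (1/2)(0.54628)(0.0532)² + (0.54628)(0.0071)² = 0.00080059 kg m².
Treating the hole as negative mass, I = I₀ − I_hole = 0.055637 − 0.00080059 = 0.054837 kg m².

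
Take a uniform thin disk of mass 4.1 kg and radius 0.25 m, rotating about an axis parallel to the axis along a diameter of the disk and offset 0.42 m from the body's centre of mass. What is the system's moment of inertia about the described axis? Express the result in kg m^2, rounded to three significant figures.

0.787

I_cm = (1/4)MR² = (1/4)(4.1)(0.25)² = 0.064062 kg m^2; centre at d = 0.42 m, so I = I_cm + Md² gives I = 0.064062 + (4.1)(0.42)² = 0.7873 kg m^2.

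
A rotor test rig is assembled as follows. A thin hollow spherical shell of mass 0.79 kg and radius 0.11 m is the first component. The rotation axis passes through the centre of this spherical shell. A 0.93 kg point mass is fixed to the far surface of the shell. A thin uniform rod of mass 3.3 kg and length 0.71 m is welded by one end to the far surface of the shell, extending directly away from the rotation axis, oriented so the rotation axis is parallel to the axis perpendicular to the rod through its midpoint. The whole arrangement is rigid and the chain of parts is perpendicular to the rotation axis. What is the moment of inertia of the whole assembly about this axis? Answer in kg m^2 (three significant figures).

0.870

Spherical shell: I_cm = (2/3)MR² = (2/3)(0.79)(0.11)² = 0.0063727 kg m^2; axis through the centre, so I = 0.0063727 kg m^2.
Point mass: I_cm = 0; centre at d = 0.11 m, so I = I_cm + Md² gives I = 0 + (0.93)(0.11)² = 0.011253 kg m^2.
Thin rod: I_cm = (1/12)ML² = (1/12)(3.3)(0.71)² = 0.13863 kg m^2; centre at d = 0.11 + 0.355 = 0.465 m, so I = I_cm + Md² gives I = 0.13863 + (3.3)(0.465)² = 0.85217 kg m^2.
Total I = 0.0063727 + 0.011253 + 0.85217 = 0.8698 kg m^2.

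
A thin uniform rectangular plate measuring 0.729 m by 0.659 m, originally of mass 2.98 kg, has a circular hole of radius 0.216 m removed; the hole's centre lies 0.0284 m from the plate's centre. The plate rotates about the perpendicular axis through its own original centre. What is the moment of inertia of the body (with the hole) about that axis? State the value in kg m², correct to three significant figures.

Unpierced body about its centre: I₀ = (1/12)M(a²+b²) = (1/12)(2.98)[(0.729)² + (0.659)²] = 0.23982 kg m².
The removed disk has mass m = M·πr²/(ab) = (2.98)·π(0.216)²/(0.729·0.659) = 0.9092 kg (same uniform areal density).
Its moment of inertia about the rotation axis (parallel-axis theorem): I_hole = (1/2)mr² + md² = (1/2)(0.9092)(0.216)² + (0.9092)(0.0284)² = 0.021943 kg m².
Treating the hole as negative mass, I = I₀ − I_hole = 0.23982 − 0.021943 = 0.21788 kg m².

0.218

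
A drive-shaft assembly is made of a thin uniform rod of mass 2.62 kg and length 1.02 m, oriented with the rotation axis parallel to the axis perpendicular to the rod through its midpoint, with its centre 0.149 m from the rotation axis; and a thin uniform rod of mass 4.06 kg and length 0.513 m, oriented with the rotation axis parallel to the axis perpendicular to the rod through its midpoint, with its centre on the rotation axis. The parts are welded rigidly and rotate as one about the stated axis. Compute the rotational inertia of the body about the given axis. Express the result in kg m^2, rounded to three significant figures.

0.374

Thin rod: I_cm = (1/12)ML² = (1/12)(2.62)(1.02)² = 0.22715 kg m^2; centre at d = 0.149 m, so I = I_cm + Md² gives I = 0.22715 + (2.62)(0.149)² = 0.28532 kg m^2.
Thin rod: I_cm = (1/12)ML² = (1/12)(4.06)(0.513)² = 0.089039 kg m^2; axis through the centre, so I = 0.089039 kg m^2.
Total I = 0.28532 + 0.089039 = 0.37436 kg m^2.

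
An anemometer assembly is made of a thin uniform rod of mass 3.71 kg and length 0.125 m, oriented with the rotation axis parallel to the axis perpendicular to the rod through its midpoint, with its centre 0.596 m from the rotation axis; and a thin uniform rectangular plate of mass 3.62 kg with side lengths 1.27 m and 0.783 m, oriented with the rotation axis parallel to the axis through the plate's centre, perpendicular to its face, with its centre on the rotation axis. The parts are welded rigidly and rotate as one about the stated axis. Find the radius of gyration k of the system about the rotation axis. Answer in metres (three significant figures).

0.522

Thin rod: I_cm = (1/12)ML² = (1/12)(3.71)(0.125)² = 0.0048307 kg m²; centre at d = 0.596 m, so I = I_cm + Md² gives I = 0.0048307 + (3.71)(0.596)² = 1.3227 kg m².
Rectangular plate: I_cm = (1/12)M(a²+b²) = (1/12)(3.62)[(1.27)² + (0.783)²] = 0.67151 kg m²; axis through the centre, so I = 0.67151 kg m².
Total I = 1.9942 kg m²; total mass M = 7.33 kg.
k = √(I/M) = √(1.9942/7.33) = 0.52159 m.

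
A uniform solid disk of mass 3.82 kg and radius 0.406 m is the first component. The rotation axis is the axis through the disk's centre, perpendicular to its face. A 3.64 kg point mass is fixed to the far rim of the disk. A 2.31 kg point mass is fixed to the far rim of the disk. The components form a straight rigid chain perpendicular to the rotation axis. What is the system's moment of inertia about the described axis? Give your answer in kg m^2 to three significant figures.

Solid disk: I_cm = (1/2)MR² = (1/2)(3.82)(0.406)² = 0.31484 kg m^2; axis through the centre, so I = 0.31484 kg m^2.
Point mass: I_cm = 0; centre at d = 0.406 m, so I = I_cm + Md² gives I = 0 + (3.64)(0.406)² = 0.6 kg m^2.
Point mass: I_cm = 0; centre at d = 0.406 m, so I = I_cm + Md² gives I = 0 + (2.31)(0.406)² = 0.38077 kg m^2.
Total I = 0.31484 + 0.6 + 0.38077 = 1.2956 kg m^2.

1.30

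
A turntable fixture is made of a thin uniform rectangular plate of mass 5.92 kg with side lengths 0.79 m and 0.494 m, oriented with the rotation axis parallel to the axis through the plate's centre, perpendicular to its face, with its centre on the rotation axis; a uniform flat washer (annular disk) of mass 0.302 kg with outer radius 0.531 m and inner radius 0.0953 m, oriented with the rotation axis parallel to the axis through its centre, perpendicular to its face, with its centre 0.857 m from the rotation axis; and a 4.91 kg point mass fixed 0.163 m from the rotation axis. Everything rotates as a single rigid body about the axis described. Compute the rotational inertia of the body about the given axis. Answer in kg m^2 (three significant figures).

0.824

Rectangular plate: I_cm = (1/12)M(a²+b²) = (1/12)(5.92)[(0.79)² + (0.494)²] = 0.42828 kg m^2; axis through the centre, so I = 0.42828 kg m^2.
Annular disk: I_cm = (1/2)M(R²+r²) = (1/2)(0.302)[(0.531)² + (0.0953)²] = 0.043948 kg m^2; centre at d = 0.857 m, so the parallel axis theorem gives I = 0.043948 + (0.302)(0.857)² = 0.26575 kg m^2.
Point mass: I_cm = 0; centre at d = 0.163 m, so the parallel axis theorem gives I = 0 + (4.91)(0.163)² = 0.13045 kg m^2.
Total I = 0.42828 + 0.26575 + 0.13045 = 0.82449 kg m^2.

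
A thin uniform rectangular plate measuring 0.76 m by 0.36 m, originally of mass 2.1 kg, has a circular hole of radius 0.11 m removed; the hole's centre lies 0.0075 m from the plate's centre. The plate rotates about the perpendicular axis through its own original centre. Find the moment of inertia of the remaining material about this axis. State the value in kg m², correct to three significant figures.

Unpierced body about its centre: I₀ = (1/12)M(a²+b²) = (1/12)(2.1)[(0.76)² + (0.36)²] = 0.12376 kg m².
The removed disk has mass m = M·πr²/(ab) = (2.1)·π(0.11)²/(0.76·0.36) = 0.29177 kg (same uniform areal density).
Its moment of inertia about the rotation axis (parallel-axis theorem): I_hole = (1/2)mr² + md² = (1/2)(0.29177)(0.11)² + (0.29177)(0.0075)² = 0.0017816 kg m².
Treating the hole as negative mass, I = I₀ − I_hole = 0.12376 − 0.0017816 = 0.12198 kg m².

0.122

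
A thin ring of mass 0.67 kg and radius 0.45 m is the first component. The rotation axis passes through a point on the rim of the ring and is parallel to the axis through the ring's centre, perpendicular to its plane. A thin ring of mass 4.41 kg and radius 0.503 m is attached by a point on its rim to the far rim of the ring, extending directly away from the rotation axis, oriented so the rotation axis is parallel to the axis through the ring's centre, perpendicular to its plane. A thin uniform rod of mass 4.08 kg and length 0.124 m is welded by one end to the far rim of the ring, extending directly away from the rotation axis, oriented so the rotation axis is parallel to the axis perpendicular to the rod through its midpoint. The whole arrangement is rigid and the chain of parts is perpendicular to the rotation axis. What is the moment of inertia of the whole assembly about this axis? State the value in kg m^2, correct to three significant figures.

25.9

Thin ring: I_cm = MR² = (0.67)(0.45)² = 0.13568 kg m^2; centre at d = 0.45 m, so I = I_cm + Md² gives I = 0.13568 + (0.67)(0.45)² = 0.27135 kg m^2.
Thin ring: I_cm = MR² = (4.41)(0.503)² = 1.1158 kg m^2; centre at d = 0.45 + 0.45 + 0.503 = 1.403 m, so I = I_cm + Md² gives I = 1.1158 + (4.41)(1.403)² = 9.7965 kg m^2.
Thin rod: I_cm = (1/12)ML² = (1/12)(4.08)(0.124)² = 0.0052278 kg m^2; centre at d = 0.45 + 0.45 + 0.503 + 0.503 + 0.062 = 1.968 m, so I = I_cm + Md² gives I = 0.0052278 + (4.08)(1.968)² = 15.807 kg m^2.
Total I = 0.27135 + 9.7965 + 15.807 = 25.875 kg m^2.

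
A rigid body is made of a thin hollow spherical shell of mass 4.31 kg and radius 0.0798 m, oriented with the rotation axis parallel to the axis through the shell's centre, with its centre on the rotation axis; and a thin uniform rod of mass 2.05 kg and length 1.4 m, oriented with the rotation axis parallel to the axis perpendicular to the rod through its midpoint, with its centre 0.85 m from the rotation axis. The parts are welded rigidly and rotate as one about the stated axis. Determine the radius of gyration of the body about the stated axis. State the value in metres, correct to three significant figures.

0.537

Spherical shell: I_cm = (2/3)MR² = (2/3)(4.31)(0.0798)² = 0.018298 kg·m²; axis through the centre, so I = 0.018298 kg·m².
Thin rod: I_cm = (1/12)ML² = (1/12)(2.05)(1.4)² = 0.33483 kg·m²; centre at d = 0.85 m, so the parallel axis theorem gives I = 0.33483 + (2.05)(0.85)² = 1.816 kg·m².
Total I = 1.8343 kg·m²; total mass M = 6.36 kg.
k = √(I/M) = √(1.8343/6.36) = 0.53703 m.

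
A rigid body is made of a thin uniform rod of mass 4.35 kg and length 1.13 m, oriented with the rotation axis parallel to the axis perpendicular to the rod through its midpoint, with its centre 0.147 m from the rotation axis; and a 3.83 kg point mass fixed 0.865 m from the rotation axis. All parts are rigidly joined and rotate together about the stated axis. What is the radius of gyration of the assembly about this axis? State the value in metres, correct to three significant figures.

0.647

Thin rod: I_cm = (1/12)ML² = (1/12)(4.35)(1.13)² = 0.46288 kg m^2; centre at d = 0.147 m, so I = I_cm + Md² gives I = 0.46288 + (4.35)(0.147)² = 0.55688 kg m^2.
Point mass: I_cm = 0; centre at d = 0.865 m, so I = I_cm + Md² gives I = 0 + (3.83)(0.865)² = 2.8657 kg m^2.
Total I = 3.4226 kg m^2; total mass M = 8.18 kg.
k = √(I/M) = √(3.4226/8.18) = 0.64684 m.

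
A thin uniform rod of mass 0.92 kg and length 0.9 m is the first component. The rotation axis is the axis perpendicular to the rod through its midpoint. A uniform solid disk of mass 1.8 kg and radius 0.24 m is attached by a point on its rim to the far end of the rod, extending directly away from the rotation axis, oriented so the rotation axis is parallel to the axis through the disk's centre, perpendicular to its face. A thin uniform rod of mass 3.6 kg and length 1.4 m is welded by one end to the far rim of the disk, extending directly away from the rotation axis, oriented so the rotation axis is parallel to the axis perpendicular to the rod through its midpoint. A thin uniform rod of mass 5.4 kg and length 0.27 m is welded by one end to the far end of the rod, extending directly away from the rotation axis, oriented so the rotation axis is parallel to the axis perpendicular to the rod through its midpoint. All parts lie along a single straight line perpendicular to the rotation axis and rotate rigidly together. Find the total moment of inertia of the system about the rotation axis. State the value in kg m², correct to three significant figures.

Thin rod: I_cm = (1/12)ML² = (1/12)(0.92)(0.9)² = 0.0621 kg m²; axis through the centre, so I = 0.0621 kg m².
Solid disk: I_cm = (1/2)MR² = (1/2)(1.8)(0.24)² = 0.05184 kg m²; centre at d = 0.45 + 0.24 = 0.69 m, so I = I_cm + Md² gives I = 0.05184 + (1.8)(0.69)² = 0.90882 kg m².
Thin rod: I_cm = (1/12)ML² = (1/12)(3.6)(1.4)² = 0.588 kg m²; centre at d = 0.45 + 0.24 + 0.24 + 0.7 = 1.63 m, so I = I_cm + Md² gives I = 0.588 + (3.6)(1.63)² = 10.153 kg m².
Thin rod: I_cm = (1/12)ML² = (1/12)(5.4)(0.27)² = 0.032805 kg m²; centre at d = 0.45 + 0.24 + 0.24 + 0.7 + 0.7 + 0.135 = 2.465 m, so I = I_cm + Md² gives I = 0.032805 + (5.4)(2.465)² = 32.844 kg m².
Total I = 0.0621 + 0.90882 + 10.153 + 32.844 = 43.968 kg m².

44.0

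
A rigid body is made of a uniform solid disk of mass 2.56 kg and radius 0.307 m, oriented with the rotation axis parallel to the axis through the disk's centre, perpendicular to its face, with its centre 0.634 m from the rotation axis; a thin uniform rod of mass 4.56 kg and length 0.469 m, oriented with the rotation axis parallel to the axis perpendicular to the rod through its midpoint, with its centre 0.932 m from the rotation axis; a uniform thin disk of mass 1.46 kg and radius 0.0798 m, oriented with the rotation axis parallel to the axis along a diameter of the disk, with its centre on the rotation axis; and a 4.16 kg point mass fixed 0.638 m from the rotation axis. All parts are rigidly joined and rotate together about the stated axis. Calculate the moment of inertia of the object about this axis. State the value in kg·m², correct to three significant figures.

6.89

Solid disk: I_cm = (1/2)MR² = (1/2)(2.56)(0.307)² = 0.12064 kg·m²; centre at d = 0.634 m, so I = I_cm + Md² gives I = 0.12064 + (2.56)(0.634)² = 1.1496 kg·m².
Thin rod: I_cm = (1/12)ML² = (1/12)(4.56)(0.469)² = 0.083585 kg·m²; centre at d = 0.932 m, so I = I_cm + Md² gives I = 0.083585 + (4.56)(0.932)² = 4.0445 kg·m².
Thin disk: I_cm = (1/4)MR² = (1/4)(1.46)(0.0798)² = 0.0023243 kg·m²; axis through the centre, so I = 0.0023243 kg·m².
Point mass: I_cm = 0; centre at d = 0.638 m, so I = I_cm + Md² gives I = 0 + (4.16)(0.638)² = 1.6933 kg·m².
Total I = 1.1496 + 4.0445 + 0.0023243 + 1.6933 = 6.8898 kg·m².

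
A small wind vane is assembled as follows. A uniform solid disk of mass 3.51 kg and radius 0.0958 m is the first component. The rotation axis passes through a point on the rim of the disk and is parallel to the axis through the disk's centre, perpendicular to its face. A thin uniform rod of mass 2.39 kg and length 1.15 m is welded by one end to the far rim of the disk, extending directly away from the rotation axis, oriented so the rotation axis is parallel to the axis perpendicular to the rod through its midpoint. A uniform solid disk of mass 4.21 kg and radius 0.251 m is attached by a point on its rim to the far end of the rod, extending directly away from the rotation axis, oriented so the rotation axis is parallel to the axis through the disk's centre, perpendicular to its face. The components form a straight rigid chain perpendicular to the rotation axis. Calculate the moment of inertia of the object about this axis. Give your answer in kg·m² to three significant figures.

Solid disk: I_cm = (1/2)MR² = (1/2)(3.51)(0.0958)² = 0.016107 kg·m²; centre at d = 0.0958 m, so the parallel axis theorem gives I = 0.016107 + (3.51)(0.0958)² = 0.04832 kg·m².
Thin rod: I_cm = (1/12)ML² = (1/12)(2.39)(1.15)² = 0.2634 kg·m²; centre at d = 0.0958 + 0.0958 + 0.575 = 0.7666 m, so the parallel axis theorem gives I = 0.2634 + (2.39)(0.7666)² = 1.6679 kg·m².
Solid disk: I_cm = (1/2)MR² = (1/2)(4.21)(0.251)² = 0.13262 kg·m²; centre at d = 0.0958 + 0.0958 + 0.575 + 0.575 + 0.251 = 1.5926 m, so the parallel axis theorem gives I = 0.13262 + (4.21)(1.5926)² = 10.811 kg·m².
Total I = 0.04832 + 1.6679 + 10.811 = 12.527 kg·m².

12.5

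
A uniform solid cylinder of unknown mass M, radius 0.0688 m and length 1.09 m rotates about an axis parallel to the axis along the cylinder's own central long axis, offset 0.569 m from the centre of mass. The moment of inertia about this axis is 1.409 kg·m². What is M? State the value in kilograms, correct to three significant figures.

4.32

I = I_cm + Md² = (1/2)MR² + Md² = M·[0.5·(0.0688)² + (0.569)²] = M·0.32613.
So M = 1.409 / 0.32613 = 4.3204 kg.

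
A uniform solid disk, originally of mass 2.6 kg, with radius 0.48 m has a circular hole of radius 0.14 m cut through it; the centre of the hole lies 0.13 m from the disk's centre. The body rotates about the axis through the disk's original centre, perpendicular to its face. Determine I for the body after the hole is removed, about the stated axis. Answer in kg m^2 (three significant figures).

Unpierced body about its centre: I₀ = (1/2)MR² = (1/2)(2.6)(0.48)² = 0.29952 kg m^2.
The removed disk has mass m = M·(r/R)² = (2.6)(0.14/0.48)² = 0.22118 kg (same uniform areal density).
Its moment of inertia about the rotation axis (parallel-axis theorem): I_hole = (1/2)mr² + md² = (1/2)(0.22118)(0.14)² + (0.22118)(0.13)² = 0.0059055 kg m^2.
Treating the hole as negative mass, I = I₀ − I_hole = 0.29952 − 0.0059055 = 0.29361 kg m^2.

0.294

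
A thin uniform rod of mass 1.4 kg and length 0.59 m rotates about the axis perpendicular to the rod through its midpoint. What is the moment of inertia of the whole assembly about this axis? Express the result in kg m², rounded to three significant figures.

I_cm = (1/12)ML² = (1/12)(1.4)(0.59)² = 0.040612 kg m²; axis through the centre, so I = 0.040612 kg m².

0.0406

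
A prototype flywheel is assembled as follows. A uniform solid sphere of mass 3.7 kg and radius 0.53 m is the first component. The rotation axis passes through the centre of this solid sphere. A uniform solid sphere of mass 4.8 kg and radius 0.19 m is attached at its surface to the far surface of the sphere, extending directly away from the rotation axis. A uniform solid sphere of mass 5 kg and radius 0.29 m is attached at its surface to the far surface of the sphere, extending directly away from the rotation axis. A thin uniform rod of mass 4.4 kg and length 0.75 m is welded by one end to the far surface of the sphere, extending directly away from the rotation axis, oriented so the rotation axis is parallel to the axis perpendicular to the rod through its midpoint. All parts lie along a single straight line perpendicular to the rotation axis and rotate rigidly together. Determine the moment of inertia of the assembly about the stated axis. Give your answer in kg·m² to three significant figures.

Solid sphere: I_cm = (2/5)MR² = (2/5)(3.7)(0.53)² = 0.41573 kg·m²; axis through the centre, so I = 0.41573 kg·m².
Solid sphere: I_cm = (2/5)MR² = (2/5)(4.8)(0.19)² = 0.069312 kg·m²; centre at d = 0.53 + 0.19 = 0.72 m, so the parallel axis theorem gives I = 0.069312 + (4.8)(0.72)² = 2.5576 kg·m².
Solid sphere: I_cm = (2/5)MR² = (2/5)(5)(0.29)² = 0.1682 kg·m²; centre at d = 0.53 + 0.19 + 0.19 + 0.29 = 1.2 m, so the parallel axis theorem gives I = 0.1682 + (5)(1.2)² = 7.3682 kg·m².
Thin rod: I_cm = (1/12)ML² = (1/12)(4.4)(0.75)² = 0.20625 kg·m²; centre at d = 0.53 + 0.19 + 0.19 + 0.29 + 0.29 + 0.375 = 1.865 m, so the parallel axis theorem gives I = 0.20625 + (4.4)(1.865)² = 15.51 kg·m².
Total I = 0.41573 + 2.5576 + 7.3682 + 15.51 = 25.852 kg·m².

25.9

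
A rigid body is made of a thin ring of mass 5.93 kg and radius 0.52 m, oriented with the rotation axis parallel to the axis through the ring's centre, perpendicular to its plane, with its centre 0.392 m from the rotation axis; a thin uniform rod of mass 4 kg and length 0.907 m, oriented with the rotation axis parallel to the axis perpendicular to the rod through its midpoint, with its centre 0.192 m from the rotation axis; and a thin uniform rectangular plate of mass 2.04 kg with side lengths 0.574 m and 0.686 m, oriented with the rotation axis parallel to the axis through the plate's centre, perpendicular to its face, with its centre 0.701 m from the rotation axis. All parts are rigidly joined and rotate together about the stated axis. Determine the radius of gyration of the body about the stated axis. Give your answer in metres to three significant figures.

Thin ring: I_cm = MR² = (5.93)(0.52)² = 1.6035 kg m^2; centre at d = 0.392 m, so the parallel axis theorem gives I = 1.6035 + (5.93)(0.392)² = 2.5147 kg m^2.
Thin rod: I_cm = (1/12)ML² = (1/12)(4)(0.907)² = 0.27422 kg m^2; centre at d = 0.192 m, so the parallel axis theorem gives I = 0.27422 + (4)(0.192)² = 0.42167 kg m^2.
Rectangular plate: I_cm = (1/12)M(a²+b²) = (1/12)(2.04)[(0.574)² + (0.686)²] = 0.13601 kg m^2; centre at d = 0.701 m, so the parallel axis theorem gives I = 0.13601 + (2.04)(0.701)² = 1.1385 kg m^2.
Total I = 4.0748 kg m^2; total mass M = 11.97 kg.
k = √(I/M) = √(4.0748/11.97) = 0.58346 m.

0.583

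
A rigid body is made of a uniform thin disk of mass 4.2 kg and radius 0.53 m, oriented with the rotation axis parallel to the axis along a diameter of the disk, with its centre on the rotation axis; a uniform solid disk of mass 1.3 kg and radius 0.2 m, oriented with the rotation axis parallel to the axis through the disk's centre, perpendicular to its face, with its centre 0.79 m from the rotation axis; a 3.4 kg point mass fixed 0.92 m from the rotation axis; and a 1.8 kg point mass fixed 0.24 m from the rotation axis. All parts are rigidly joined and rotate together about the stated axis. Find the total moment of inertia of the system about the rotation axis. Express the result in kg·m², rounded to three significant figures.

Thin disk: I_cm = (1/4)MR² = (1/4)(4.2)(0.53)² = 0.29495 kg·m²; axis through the centre, so I = 0.29495 kg·m².
Solid disk: I_cm = (1/2)MR² = (1/2)(1.3)(0.2)² = 0.026 kg·m²; centre at d = 0.79 m, so I = I_cm + Md² gives I = 0.026 + (1.3)(0.79)² = 0.83733 kg·m².
Point mass: I_cm = 0; centre at d = 0.92 m, so I = I_cm + Md² gives I = 0 + (3.4)(0.92)² = 2.8778 kg·m².
Point mass: I_cm = 0; centre at d = 0.24 m, so I = I_cm + Md² gives I = 0 + (1.8)(0.24)² = 0.10368 kg·m².
Total I = 0.29495 + 0.83733 + 2.8778 + 0.10368 = 4.1137 kg·m².

4.11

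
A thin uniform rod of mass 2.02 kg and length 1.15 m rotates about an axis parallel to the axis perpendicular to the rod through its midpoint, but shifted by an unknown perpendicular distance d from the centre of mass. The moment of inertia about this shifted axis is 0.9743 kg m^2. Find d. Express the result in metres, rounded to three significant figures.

0.610

About the centre-of-mass axis, I_cm = (1/12)ML² = (1/12)(2.02)(1.15)² = 0.22262 kg m^2.
Parallel axis theorem: I = I_cm + Md², so Md² = 0.9743 − 0.22262 = 0.75168 kg m^2.
d = √(0.75168 / 2.02) = 0.61002 m.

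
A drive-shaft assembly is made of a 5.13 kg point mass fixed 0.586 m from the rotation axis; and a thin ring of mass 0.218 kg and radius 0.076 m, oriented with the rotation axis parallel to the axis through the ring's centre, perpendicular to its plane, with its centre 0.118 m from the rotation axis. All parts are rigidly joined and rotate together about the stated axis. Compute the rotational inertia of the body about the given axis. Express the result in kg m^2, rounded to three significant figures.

Point mass: I_cm = 0; centre at d = 0.586 m, so I = I_cm + Md² gives I = 0 + (5.13)(0.586)² = 1.7616 kg m^2.
Thin ring: I_cm = MR² = (0.218)(0.076)² = 0.0012592 kg m^2; centre at d = 0.118 m, so I = I_cm + Md² gives I = 0.0012592 + (0.218)(0.118)² = 0.0042946 kg m^2.
Total I = 1.7616 + 0.0042946 = 1.7659 kg m^2.

1.77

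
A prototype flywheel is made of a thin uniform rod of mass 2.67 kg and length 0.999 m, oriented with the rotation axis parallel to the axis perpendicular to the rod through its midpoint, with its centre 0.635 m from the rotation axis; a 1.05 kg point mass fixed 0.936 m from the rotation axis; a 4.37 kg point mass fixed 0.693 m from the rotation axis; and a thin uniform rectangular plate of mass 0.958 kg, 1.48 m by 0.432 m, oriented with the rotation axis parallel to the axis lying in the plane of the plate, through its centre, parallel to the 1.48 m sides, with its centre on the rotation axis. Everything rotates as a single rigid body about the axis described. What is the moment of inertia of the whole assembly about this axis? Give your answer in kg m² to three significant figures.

4.33

Thin rod: I_cm = (1/12)ML² = (1/12)(2.67)(0.999)² = 0.22206 kg m²; centre at d = 0.635 m, so I = I_cm + Md² gives I = 0.22206 + (2.67)(0.635)² = 1.2987 kg m².
Point mass: I_cm = 0; centre at d = 0.936 m, so I = I_cm + Md² gives I = 0 + (1.05)(0.936)² = 0.9199 kg m².
Point mass: I_cm = 0; centre at d = 0.693 m, so I = I_cm + Md² gives I = 0 + (4.37)(0.693)² = 2.0987 kg m².
Rectangular plate: I_cm = (1/12)Mb² = (1/12)(0.958)(0.432)² = 0.014899 kg m²; axis through the centre, so I = 0.014899 kg m².
Total I = 1.2987 + 0.9199 + 2.0987 + 0.014899 = 4.3322 kg m².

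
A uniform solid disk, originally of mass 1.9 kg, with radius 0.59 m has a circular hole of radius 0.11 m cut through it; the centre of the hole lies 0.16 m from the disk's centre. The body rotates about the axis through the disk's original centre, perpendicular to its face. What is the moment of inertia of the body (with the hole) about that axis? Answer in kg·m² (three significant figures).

0.329

Unpierced body about its centre: I₀ = (1/2)MR² = (1/2)(1.9)(0.59)² = 0.33069 kg·m².
The removed disk has mass m = M·(r/R)² = (1.9)(0.11/0.59)² = 0.066044 kg (same uniform areal density).
Its moment of inertia about the rotation axis (parallel-axis theorem): I_hole = (1/2)mr² + md² = (1/2)(0.066044)(0.11)² + (0.066044)(0.16)² = 0.0020903 kg·m².
Treating the hole as negative mass, I = I₀ − I_hole = 0.33069 − 0.0020903 = 0.3286 kg·m².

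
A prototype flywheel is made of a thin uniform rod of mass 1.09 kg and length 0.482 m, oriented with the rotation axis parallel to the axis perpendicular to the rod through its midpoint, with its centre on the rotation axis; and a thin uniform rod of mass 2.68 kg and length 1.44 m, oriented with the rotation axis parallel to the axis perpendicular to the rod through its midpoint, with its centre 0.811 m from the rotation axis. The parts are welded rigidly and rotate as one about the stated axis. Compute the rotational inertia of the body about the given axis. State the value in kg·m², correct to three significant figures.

Thin rod: I_cm = (1/12)ML² = (1/12)(1.09)(0.482)² = 0.021103 kg·m²; axis through the centre, so I = 0.021103 kg·m².
Thin rod: I_cm = (1/12)ML² = (1/12)(2.68)(1.44)² = 0.4631 kg·m²; centre at d = 0.811 m, so the parallel axis theorem gives I = 0.4631 + (2.68)(0.811)² = 2.2258 kg·m².
Total I = 0.021103 + 2.2258 = 2.2469 kg·m².

2.25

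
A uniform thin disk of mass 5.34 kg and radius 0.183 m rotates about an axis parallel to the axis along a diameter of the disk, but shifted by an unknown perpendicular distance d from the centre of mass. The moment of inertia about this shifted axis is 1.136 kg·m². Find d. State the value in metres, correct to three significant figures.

About the centre-of-mass axis, I_cm = (1/4)MR² = (1/4)(5.34)(0.183)² = 0.044708 kg·m².
Parallel axis theorem: I = I_cm + Md², so Md² = 1.136 − 0.044708 = 1.0913 kg·m².
d = √(1.0913 / 5.34) = 0.45206 m.

0.452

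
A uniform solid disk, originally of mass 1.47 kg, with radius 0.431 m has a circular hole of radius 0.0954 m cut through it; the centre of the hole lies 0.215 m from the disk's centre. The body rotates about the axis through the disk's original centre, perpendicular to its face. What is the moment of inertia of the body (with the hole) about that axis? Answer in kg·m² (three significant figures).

0.133

Unpierced body about its centre: I₀ = (1/2)MR² = (1/2)(1.47)(0.431)² = 0.13653 kg·m².
The removed disk has mass m = M·(r/R)² = (1.47)(0.0954/0.431)² = 0.072021 kg (same uniform areal density).
Its moment of inertia about the rotation axis (parallel-axis theorem): I_hole = (1/2)mr² + md² = (1/2)(0.072021)(0.0954)² + (0.072021)(0.215)² = 0.0036569 kg·m².
Treating the hole as negative mass, I = I₀ − I_hole = 0.13653 − 0.0036569 = 0.13288 kg·m².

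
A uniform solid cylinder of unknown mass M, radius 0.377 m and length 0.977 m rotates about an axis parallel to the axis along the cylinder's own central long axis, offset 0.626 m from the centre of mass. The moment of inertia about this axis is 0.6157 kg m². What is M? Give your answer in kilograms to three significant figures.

I = I_cm + Md² = (1/2)MR² + Md² = M·[0.5·(0.377)² + (0.626)²] = M·0.46294.
So M = 0.6157 / 0.46294 = 1.33 kg.

1.33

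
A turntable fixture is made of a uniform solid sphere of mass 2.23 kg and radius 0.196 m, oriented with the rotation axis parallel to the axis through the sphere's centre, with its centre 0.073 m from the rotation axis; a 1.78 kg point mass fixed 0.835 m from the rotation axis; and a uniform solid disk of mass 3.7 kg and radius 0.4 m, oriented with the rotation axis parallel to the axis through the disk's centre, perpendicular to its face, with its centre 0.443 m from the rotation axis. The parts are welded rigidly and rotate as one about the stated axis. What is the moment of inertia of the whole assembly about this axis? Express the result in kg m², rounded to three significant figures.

Solid sphere: I_cm = (2/5)MR² = (2/5)(2.23)(0.196)² = 0.034267 kg m²; centre at d = 0.073 m, so the parallel axis theorem gives I = 0.034267 + (2.23)(0.073)² = 0.046151 kg m².
Point mass: I_cm = 0; centre at d = 0.835 m, so the parallel axis theorem gives I = 0 + (1.78)(0.835)² = 1.2411 kg m².
Solid disk: I_cm = (1/2)MR² = (1/2)(3.7)(0.4)² = 0.296 kg m²; centre at d = 0.443 m, so the parallel axis theorem gives I = 0.296 + (3.7)(0.443)² = 1.0221 kg m².
Total I = 0.046151 + 1.2411 + 1.0221 = 2.3093 kg m².

2.31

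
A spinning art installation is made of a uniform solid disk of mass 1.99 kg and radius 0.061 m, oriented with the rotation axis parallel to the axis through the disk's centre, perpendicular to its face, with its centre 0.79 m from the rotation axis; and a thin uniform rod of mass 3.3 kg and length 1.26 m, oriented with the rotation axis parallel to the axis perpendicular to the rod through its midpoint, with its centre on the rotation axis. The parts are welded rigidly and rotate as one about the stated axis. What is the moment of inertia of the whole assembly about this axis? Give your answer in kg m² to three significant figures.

1.68

Solid disk: I_cm = (1/2)MR² = (1/2)(1.99)(0.061)² = 0.0037024 kg m²; centre at d = 0.79 m, so the parallel axis theorem gives I = 0.0037024 + (1.99)(0.79)² = 1.2457 kg m².
Thin rod: I_cm = (1/12)ML² = (1/12)(3.3)(1.26)² = 0.43659 kg m²; axis through the centre, so I = 0.43659 kg m².
Total I = 1.2457 + 0.43659 = 1.6823 kg m².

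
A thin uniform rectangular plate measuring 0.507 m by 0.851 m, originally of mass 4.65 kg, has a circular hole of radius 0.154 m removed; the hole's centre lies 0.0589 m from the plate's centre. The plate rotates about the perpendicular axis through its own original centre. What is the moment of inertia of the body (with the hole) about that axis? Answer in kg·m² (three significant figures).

0.368

Unpierced body about its centre: I₀ = (1/12)M(a²+b²) = (1/12)(4.65)[(0.507)² + (0.851)²] = 0.38023 kg·m².
The removed disk has mass m = M·πr²/(ab) = (4.65)·π(0.154)²/(0.507·0.851) = 0.80298 kg (same uniform areal density).
Its moment of inertia about the rotation axis (parallel-axis theorem): I_hole = (1/2)mr² + md² = (1/2)(0.80298)(0.154)² + (0.80298)(0.0589)² = 0.012308 kg·m².
Treating the hole as negative mass, I = I₀ − I_hole = 0.38023 − 0.012308 = 0.36793 kg·m².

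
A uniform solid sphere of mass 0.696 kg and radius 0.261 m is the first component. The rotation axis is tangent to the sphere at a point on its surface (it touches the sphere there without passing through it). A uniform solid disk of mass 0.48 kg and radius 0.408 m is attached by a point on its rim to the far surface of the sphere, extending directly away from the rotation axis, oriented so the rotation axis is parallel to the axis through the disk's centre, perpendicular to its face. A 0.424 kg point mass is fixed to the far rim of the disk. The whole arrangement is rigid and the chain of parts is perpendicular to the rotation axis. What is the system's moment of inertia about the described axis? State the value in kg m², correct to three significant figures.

1.28

Solid sphere: I_cm = (2/5)MR² = (2/5)(0.696)(0.261)² = 0.018965 kg m²; centre at d = 0.261 m, so the parallel axis theorem gives I = 0.018965 + (0.696)(0.261)² = 0.066377 kg m².
Solid disk: I_cm = (1/2)MR² = (1/2)(0.48)(0.408)² = 0.039951 kg m²; centre at d = 0.261 + 0.261 + 0.408 = 0.93 m, so the parallel axis theorem gives I = 0.039951 + (0.48)(0.93)² = 0.4551 kg m².
Point mass: I_cm = 0; centre at d = 0.261 + 0.261 + 0.408 + 0.408 = 1.338 m, so the parallel axis theorem gives I = 0 + (0.424)(1.338)² = 0.75906 kg m².
Total I = 0.066377 + 0.4551 + 0.75906 = 1.2805 kg m².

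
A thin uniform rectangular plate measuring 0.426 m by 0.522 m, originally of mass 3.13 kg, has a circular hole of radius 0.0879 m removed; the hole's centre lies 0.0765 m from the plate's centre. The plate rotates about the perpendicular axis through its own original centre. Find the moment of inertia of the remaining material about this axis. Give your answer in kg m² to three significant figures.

Unpierced body about its centre: I₀ = (1/12)M(a²+b²) = (1/12)(3.13)[(0.426)² + (0.522)²] = 0.11841 kg m².
The removed disk has mass m = M·πr²/(ab) = (3.13)·π(0.0879)²/(0.426·0.522) = 0.34166 kg (same uniform areal density).
Its moment of inertia about the rotation axis (parallel-axis theorem): I_hole = (1/2)mr² + md² = (1/2)(0.34166)(0.0879)² + (0.34166)(0.0765)² = 0.0033194 kg m².
Treating the hole as negative mass, I = I₀ − I_hole = 0.11841 − 0.0033194 = 0.11509 kg m².

0.115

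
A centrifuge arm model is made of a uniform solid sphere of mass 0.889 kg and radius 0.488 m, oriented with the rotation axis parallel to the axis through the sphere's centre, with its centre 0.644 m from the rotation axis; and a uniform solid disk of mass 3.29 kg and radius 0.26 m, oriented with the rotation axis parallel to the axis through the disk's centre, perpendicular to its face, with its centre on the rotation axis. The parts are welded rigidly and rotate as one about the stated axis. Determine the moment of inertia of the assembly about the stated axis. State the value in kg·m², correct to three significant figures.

Solid sphere: I_cm = (2/5)MR² = (2/5)(0.889)(0.488)² = 0.084684 kg·m²; centre at d = 0.644 m, so I = I_cm + Md² gives I = 0.084684 + (0.889)(0.644)² = 0.45338 kg·m².
Solid disk: I_cm = (1/2)MR² = (1/2)(3.29)(0.26)² = 0.1112 kg·m²; axis through the centre, so I = 0.1112 kg·m².
Total I = 0.45338 + 0.1112 = 0.56459 kg·m².

0.565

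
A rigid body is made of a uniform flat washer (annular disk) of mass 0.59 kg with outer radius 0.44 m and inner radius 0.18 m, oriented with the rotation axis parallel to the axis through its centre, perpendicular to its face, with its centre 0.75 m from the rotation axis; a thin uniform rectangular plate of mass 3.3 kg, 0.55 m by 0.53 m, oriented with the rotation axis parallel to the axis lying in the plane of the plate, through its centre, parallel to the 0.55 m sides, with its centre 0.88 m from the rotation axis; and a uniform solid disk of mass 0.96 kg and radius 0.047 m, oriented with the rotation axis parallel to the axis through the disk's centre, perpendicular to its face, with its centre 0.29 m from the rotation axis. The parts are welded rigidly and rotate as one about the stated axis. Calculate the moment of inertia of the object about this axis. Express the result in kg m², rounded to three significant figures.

Annular disk: I_cm = (1/2)M(R²+r²) = (1/2)(0.59)[(0.44)² + (0.18)²] = 0.06667 kg m²; centre at d = 0.75 m, so the parallel axis theorem gives I = 0.06667 + (0.59)(0.75)² = 0.39854 kg m².
Rectangular plate: I_cm = (1/12)Mb² = (1/12)(3.3)(0.53)² = 0.077247 kg m²; centre at d = 0.88 m, so the parallel axis theorem gives I = 0.077247 + (3.3)(0.88)² = 2.6328 kg m².
Solid disk: I_cm = (1/2)MR² = (1/2)(0.96)(0.047)² = 0.0010603 kg m²; centre at d = 0.29 m, so the parallel axis theorem gives I = 0.0010603 + (0.96)(0.29)² = 0.081796 kg m².
Total I = 0.39854 + 2.6328 + 0.081796 = 3.1131 kg m².

3.11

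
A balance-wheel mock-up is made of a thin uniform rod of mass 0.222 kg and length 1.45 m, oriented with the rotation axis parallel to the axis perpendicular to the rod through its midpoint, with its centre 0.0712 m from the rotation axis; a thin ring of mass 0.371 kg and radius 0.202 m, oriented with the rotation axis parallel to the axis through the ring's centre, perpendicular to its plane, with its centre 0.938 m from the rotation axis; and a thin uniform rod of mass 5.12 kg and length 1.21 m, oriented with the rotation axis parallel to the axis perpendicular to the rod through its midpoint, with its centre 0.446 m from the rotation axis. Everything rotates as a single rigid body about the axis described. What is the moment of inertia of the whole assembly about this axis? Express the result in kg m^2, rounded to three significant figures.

Thin rod: I_cm = (1/12)ML² = (1/12)(0.222)(1.45)² = 0.038896 kg m^2; centre at d = 0.0712 m, so I = I_cm + Md² gives I = 0.038896 + (0.222)(0.0712)² = 0.040022 kg m^2.
Thin ring: I_cm = MR² = (0.371)(0.202)² = 0.015138 kg m^2; centre at d = 0.938 m, so I = I_cm + Md² gives I = 0.015138 + (0.371)(0.938)² = 0.34156 kg m^2.
Thin rod: I_cm = (1/12)ML² = (1/12)(5.12)(1.21)² = 0.62468 kg m^2; centre at d = 0.446 m, so I = I_cm + Md² gives I = 0.62468 + (5.12)(0.446)² = 1.6431 kg m^2.
Total I = 0.040022 + 0.34156 + 1.6431 = 2.0247 kg m^2.

2.02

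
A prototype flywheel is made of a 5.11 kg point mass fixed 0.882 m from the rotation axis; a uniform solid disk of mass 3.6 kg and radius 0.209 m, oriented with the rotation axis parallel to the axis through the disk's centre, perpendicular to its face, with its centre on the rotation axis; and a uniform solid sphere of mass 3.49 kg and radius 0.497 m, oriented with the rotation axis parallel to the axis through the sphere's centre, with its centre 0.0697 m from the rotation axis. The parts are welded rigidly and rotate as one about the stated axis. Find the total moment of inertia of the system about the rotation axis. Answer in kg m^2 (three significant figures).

Point mass: I_cm = 0; centre at d = 0.882 m, so I = I_cm + Md² gives I = 0 + (5.11)(0.882)² = 3.9752 kg m^2.
Solid disk: I_cm = (1/2)MR² = (1/2)(3.6)(0.209)² = 0.078626 kg m^2; axis through the centre, so I = 0.078626 kg m^2.
Solid sphere: I_cm = (2/5)MR² = (2/5)(3.49)(0.497)² = 0.34482 kg m^2; centre at d = 0.0697 m, so I = I_cm + Md² gives I = 0.34482 + (3.49)(0.0697)² = 0.36178 kg m^2.
Total I = 3.9752 + 0.078626 + 0.36178 = 4.4156 kg m^2.

4.42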